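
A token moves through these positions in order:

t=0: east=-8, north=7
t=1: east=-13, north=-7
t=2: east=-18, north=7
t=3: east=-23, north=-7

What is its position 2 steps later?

east=-33, north=-7

East: linear, -5 per step → -33 at step 5.
North: cycles through 7, -7 every 2 steps. Step 5 lands at position 1 of the cycle → -7.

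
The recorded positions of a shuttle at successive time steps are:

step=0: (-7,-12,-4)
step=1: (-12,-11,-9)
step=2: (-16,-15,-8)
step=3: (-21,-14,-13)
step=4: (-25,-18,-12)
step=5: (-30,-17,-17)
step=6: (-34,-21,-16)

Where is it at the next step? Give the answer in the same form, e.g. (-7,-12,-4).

The moves between consecutive positions are (-5,+1,-5), (-4,-4,+1), (-5,+1,-5), (-4,-4,+1), (-5,+1,-5), (-4,-4,+1); they repeat the 2-cycle [(-5,+1,-5), (-4,-4,+1)].
step 7: apply (-5,+1,-5) → (-39,-20,-21)

(-39,-20,-21)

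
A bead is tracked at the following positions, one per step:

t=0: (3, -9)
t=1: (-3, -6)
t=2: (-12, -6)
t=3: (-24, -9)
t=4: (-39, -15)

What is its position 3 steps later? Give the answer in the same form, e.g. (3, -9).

Successive displacements: (-6, +3), (-9, +0), (-12, -3), (-15, -6) — each changes by (-3, -3).
step 5: (-39, -15) + (-18, -9) → (-57, -24)
step 6: (-57, -24) + (-21, -12) → (-78, -36)
step 7: (-78, -36) + (-24, -15) → (-102, -51)

(-102, -51)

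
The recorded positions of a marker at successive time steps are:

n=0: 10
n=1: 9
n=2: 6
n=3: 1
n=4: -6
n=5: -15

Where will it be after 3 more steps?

-54

First differences are -1, -3, -5, -7, -9; their common second difference is -2 (constant acceleration).
step 6: -15 − 11 → -26
step 7: -26 − 13 → -39
step 8: -39 − 15 → -54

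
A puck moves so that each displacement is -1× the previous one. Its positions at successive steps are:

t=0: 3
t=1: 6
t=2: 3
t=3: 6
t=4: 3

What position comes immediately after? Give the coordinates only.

6

Consecutive displacements +3, -3, +3, -3 scale by a factor of -1 each step.
step 5: 3 + 3 → 6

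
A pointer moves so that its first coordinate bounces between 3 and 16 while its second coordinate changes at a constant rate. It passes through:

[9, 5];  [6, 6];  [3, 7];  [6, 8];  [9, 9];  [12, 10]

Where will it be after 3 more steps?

The first coordinate reflects between 3 and 16, moving 3 per step.
  step 6: 12 → 15
  step 7: 15 → 14
  step 8: 14 → 11
The second coordinate changes by +1 each step: at step 8 it is 13.

[11, 13]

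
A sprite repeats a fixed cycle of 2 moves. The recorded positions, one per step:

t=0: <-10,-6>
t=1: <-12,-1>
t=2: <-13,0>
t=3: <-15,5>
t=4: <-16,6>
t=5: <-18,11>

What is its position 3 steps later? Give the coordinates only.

<-22,18>

The moves between consecutive positions are <-2,+5>, <-1,+1>, <-2,+5>, <-1,+1>, <-2,+5>; they repeat the 2-cycle [<-2,+5>, <-1,+1>].
step 6: apply <-1,+1> → <-19,12>
step 7: apply <-2,+5> → <-21,17>
step 8: apply <-1,+1> → <-22,18>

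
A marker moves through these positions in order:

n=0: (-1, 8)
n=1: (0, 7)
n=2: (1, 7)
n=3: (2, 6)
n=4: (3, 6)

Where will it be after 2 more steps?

Differencing gives (+1, -1), (+1, +0), (+1, -1), (+1, +0). This is the pattern (+1, -1), (+1, +0) repeated.
step 5: apply (+1, -1) → (4, 5)
step 6: apply (+1, +0) → (5, 5)

(5, 5)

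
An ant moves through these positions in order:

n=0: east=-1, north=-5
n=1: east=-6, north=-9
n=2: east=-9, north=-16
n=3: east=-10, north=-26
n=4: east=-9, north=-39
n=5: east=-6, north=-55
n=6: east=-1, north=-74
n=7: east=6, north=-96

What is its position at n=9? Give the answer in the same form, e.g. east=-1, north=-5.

east=26, north=-149

Taking differences between consecutive positions: (-5,-4), (-3,-7), (-1,-10), (+1,-13), (+3,-16), (+5,-19), (+7,-22). These grow by (+2,-3) each step.
step 8: east=6, north=-96 + (+9,-25) → east=15, north=-121
step 9: east=15, north=-121 + (+11,-28) → east=26, north=-149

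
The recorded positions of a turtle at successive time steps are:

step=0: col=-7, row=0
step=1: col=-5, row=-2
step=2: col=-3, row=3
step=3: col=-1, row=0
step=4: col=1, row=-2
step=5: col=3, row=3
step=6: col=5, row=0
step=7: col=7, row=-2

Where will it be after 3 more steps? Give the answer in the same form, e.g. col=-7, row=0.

col=13, row=-2

The col coordinate changes by +2 each step, so at step 10 it is -7 + 10·(2) = 13.
The row coordinate repeats the cycle [0, -2, 3] with period 3; step 10 mod 3 = 1, giving -2.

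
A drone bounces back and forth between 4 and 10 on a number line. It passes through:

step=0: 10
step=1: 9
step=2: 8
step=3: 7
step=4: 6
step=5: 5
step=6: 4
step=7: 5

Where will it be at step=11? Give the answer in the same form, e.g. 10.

The value reflects between 4 and 10, moving 1 per step.
  step 8: 5 → 6
  step 9: 6 → 7
  step 10: 7 → 8
  step 11: 8 → 9

9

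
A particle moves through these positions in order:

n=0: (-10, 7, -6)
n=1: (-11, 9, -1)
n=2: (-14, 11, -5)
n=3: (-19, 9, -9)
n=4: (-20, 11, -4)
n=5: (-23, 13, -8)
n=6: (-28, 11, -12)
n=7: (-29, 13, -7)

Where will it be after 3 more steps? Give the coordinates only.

Step-to-step displacements: (-1, +2, +5), (-3, +2, -4), (-5, -2, -4), (-1, +2, +5), (-3, +2, -4), (-5, -2, -4), (-1, +2, +5) — a repeating cycle of length 3.
step 8: apply (-3, +2, -4) → (-32, 15, -11)
step 9: apply (-5, -2, -4) → (-37, 13, -15)
step 10: apply (-1, +2, +5) → (-38, 15, -10)

(-38, 15, -10)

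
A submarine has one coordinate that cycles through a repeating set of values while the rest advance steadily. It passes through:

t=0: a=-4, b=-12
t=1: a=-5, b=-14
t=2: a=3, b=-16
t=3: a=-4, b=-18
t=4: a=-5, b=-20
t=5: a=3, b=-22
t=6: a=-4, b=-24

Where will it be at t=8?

The a coordinate repeats the cycle [-4, -5, 3] with period 3; step 8 mod 3 = 2, giving 3.
The b coordinate changes by -2 each step, so at step 8 it is -12 + 8·(-2) = -28.

a=3, b=-28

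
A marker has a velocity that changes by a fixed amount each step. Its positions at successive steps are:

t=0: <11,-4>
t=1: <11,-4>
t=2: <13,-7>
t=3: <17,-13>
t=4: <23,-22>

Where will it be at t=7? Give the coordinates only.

<53,-67>

Successive displacements: <+0,+0>, <+2,-3>, <+4,-6>, <+6,-9> — each changes by <+2,-3>.
step 5: <23,-22> + <+8,-12> → <31,-34>
step 6: <31,-34> + <+10,-15> → <41,-49>
step 7: <41,-49> + <+12,-18> → <53,-67>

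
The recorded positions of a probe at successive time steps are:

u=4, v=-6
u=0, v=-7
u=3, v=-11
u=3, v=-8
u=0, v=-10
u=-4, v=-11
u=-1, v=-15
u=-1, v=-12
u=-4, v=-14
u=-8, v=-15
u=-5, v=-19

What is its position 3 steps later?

Step-to-step displacements: (-4,-1), (+3,-4), (+0,+3), (-3,-2), (-4,-1), (+3,-4), (+0,+3), (-3,-2), (-4,-1), (+3,-4) — a repeating cycle of length 4.
step 11: apply (+0,+3) → u=-5, v=-16
step 12: apply (-3,-2) → u=-8, v=-18
step 13: apply (-4,-1) → u=-12, v=-19

u=-12, v=-19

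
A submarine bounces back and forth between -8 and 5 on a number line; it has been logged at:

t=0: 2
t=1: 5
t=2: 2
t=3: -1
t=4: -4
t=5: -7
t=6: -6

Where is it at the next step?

The value reflects between -8 and 5, moving 3 per step.
  step 7: -6 → -3

-3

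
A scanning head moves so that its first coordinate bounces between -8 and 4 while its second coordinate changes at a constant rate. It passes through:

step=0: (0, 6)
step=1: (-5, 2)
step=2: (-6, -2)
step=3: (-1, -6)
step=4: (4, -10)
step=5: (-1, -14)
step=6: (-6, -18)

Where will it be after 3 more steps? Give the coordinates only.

The first coordinate reflects between -8 and 4, moving 5 per step.
  step 7: -6 → -5
  step 8: -5 → 0
  step 9: 0 → 3
The second coordinate changes by -4 each step: at step 9 it is -30.

(3, -30)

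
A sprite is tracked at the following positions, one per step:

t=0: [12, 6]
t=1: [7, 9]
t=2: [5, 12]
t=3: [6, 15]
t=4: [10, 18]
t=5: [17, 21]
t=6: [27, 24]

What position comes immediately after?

First differences are [-5, +3], [-2, +3], [+1, +3], [+4, +3], [+7, +3], [+10, +3]; their common second difference is [+3, +0] (constant acceleration).
step 7: [27, 24] + [+13, +3] → [40, 27]

[40, 27]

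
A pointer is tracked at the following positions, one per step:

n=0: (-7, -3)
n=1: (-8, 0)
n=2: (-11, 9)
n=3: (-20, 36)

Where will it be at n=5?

The jumps are (-1, +3), (-3, +9), (-9, +27) — a geometric progression with ratio 3.
step 4: (-20, 36) + (-27, +81) → (-47, 117)
step 5: (-47, 117) + (-81, +243) → (-128, 360)

(-128, 360)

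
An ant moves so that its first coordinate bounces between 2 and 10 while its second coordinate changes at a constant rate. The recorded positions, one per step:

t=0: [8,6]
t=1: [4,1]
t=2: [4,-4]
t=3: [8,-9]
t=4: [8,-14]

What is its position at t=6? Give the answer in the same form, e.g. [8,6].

[4,-24]

The first coordinate reflects between 2 and 10, moving 4 per step.
  step 5: 8 → 4
  step 6: 4 → 4
The second coordinate changes by -5 each step: at step 6 it is -24.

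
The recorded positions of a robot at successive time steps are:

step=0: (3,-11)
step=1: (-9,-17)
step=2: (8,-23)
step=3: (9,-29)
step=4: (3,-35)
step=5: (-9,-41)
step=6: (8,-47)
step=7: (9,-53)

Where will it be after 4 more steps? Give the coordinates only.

(9,-77)

The first coordinate repeats the cycle [3, -9, 8, 9] with period 4; step 11 mod 4 = 3, giving 9.
The second coordinate changes by -6 each step, so at step 11 it is -11 + 11·(-6) = -77.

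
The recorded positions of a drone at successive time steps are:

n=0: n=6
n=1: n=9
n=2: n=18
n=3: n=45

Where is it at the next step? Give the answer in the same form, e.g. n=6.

The jumps are +3, +9, +27 — a geometric progression with ratio 3.
step 4: 45 + 81 → n=126

n=126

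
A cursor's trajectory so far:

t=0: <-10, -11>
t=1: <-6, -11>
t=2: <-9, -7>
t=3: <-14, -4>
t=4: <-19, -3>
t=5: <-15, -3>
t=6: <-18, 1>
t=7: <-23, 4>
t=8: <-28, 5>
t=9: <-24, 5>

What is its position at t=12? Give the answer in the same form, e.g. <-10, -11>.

Step-to-step displacements: <+4, +0>, <-3, +4>, <-5, +3>, <-5, +1>, <+4, +0>, <-3, +4>, <-5, +3>, <-5, +1>, <+4, +0> — a repeating cycle of length 4.
step 10: apply <-3, +4> → <-27, 9>
step 11: apply <-5, +3> → <-32, 12>
step 12: apply <-5, +1> → <-37, 13>

<-37, 13>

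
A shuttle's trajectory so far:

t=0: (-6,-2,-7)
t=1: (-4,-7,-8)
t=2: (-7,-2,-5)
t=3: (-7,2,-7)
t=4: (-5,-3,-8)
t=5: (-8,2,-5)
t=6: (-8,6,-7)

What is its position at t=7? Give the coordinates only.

(-6,1,-8)

Step-to-step displacements: (+2,-5,-1), (-3,+5,+3), (+0,+4,-2), (+2,-5,-1), (-3,+5,+3), (+0,+4,-2) — a repeating cycle of length 3.
step 7: apply (+2,-5,-1) → (-6,1,-8)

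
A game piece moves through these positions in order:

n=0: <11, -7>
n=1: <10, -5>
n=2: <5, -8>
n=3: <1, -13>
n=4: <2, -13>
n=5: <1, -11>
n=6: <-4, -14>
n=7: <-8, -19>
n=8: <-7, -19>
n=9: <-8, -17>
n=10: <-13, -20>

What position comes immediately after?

Differencing gives <-1, +2>, <-5, -3>, <-4, -5>, <+1, +0>, <-1, +2>, <-5, -3>, <-4, -5>, <+1, +0>, <-1, +2>, <-5, -3>. This is the pattern <-1, +2>, <-5, -3>, <-4, -5>, <+1, +0> repeated.
step 11: apply <-4, -5> → <-17, -25>

<-17, -25>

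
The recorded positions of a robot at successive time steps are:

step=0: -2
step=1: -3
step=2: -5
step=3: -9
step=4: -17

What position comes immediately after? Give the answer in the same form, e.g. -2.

-33

Step-to-step displacements: -1, -2, -4, -8; each is 2× the previous.
step 5: -17 − 16 → -33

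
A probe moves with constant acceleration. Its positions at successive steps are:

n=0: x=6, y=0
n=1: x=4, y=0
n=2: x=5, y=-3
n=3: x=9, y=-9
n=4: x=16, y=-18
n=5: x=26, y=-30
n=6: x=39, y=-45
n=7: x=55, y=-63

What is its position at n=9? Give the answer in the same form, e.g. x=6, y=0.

Successive displacements: (-2,+0), (+1,-3), (+4,-6), (+7,-9), (+10,-12), (+13,-15), (+16,-18) — each changes by (+3,-3).
step 8: x=55, y=-63 + (+19,-21) → x=74, y=-84
step 9: x=74, y=-84 + (+22,-24) → x=96, y=-108

x=96, y=-108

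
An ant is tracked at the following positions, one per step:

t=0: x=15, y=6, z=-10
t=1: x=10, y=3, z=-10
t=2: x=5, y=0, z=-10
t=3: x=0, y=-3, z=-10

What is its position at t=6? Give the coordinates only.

The position changes by (-5, -3, +0) every step.
step 4: x=0, y=-3, z=-10 + (-5, -3, +0) → x=-5, y=-6, z=-10
step 5: x=-5, y=-6, z=-10 + (-5, -3, +0) → x=-10, y=-9, z=-10
step 6: x=-10, y=-9, z=-10 + (-5, -3, +0) → x=-15, y=-12, z=-10

x=-15, y=-12, z=-10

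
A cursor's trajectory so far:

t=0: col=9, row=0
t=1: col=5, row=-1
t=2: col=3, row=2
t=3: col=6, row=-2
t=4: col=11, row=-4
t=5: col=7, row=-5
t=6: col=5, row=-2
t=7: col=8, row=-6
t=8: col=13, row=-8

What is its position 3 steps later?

col=10, row=-10

Differencing gives (-4, -1), (-2, +3), (+3, -4), (+5, -2), (-4, -1), (-2, +3), (+3, -4), (+5, -2). This is the pattern (-4, -1), (-2, +3), (+3, -4), (+5, -2) repeated.
step 9: apply (-4, -1) → col=9, row=-9
step 10: apply (-2, +3) → col=7, row=-6
step 11: apply (+3, -4) → col=10, row=-10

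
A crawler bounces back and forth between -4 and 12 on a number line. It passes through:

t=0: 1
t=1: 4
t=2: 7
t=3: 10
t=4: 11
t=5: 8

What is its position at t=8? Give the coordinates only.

-1

The value travels 3 per step and bounces off the walls at -4 and 12.
  step 6: 8 → 5
  step 7: 5 → 2
  step 8: 2 → -1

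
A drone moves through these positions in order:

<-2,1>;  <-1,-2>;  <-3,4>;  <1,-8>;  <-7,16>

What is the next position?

The jumps are <+1,-3>, <-2,+6>, <+4,-12>, <-8,+24> — a geometric progression with ratio -2.
step 5: <-7,16> + <+16,-48> → <9,-32>

<9,-32>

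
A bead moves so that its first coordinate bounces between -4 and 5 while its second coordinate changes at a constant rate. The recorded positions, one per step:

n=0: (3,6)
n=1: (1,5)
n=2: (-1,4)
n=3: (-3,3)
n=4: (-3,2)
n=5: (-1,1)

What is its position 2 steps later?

The first coordinate reflects between -4 and 5, moving 2 per step.
  step 6: -1 → 1
  step 7: 1 → 3
The second coordinate changes by -1 each step: at step 7 it is -1.

(3,-1)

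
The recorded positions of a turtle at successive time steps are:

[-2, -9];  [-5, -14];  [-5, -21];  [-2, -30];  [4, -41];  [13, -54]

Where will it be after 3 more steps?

[58, -105]

Successive displacements: [-3, -5], [+0, -7], [+3, -9], [+6, -11], [+9, -13] — each changes by [+3, -2].
step 6: [13, -54] + [+12, -15] → [25, -69]
step 7: [25, -69] + [+15, -17] → [40, -86]
step 8: [40, -86] + [+18, -19] → [58, -105]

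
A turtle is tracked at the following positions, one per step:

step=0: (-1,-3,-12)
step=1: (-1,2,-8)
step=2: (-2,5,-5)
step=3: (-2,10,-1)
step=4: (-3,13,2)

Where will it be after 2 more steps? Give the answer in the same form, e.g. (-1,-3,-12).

Differencing gives (+0,+5,+4), (-1,+3,+3), (+0,+5,+4), (-1,+3,+3). This is the pattern (+0,+5,+4), (-1,+3,+3) repeated.
step 5: apply (+0,+5,+4) → (-3,18,6)
step 6: apply (-1,+3,+3) → (-4,21,9)

(-4,21,9)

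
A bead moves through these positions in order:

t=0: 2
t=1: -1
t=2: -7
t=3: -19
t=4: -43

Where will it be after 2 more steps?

Step-to-step displacements: -3, -6, -12, -24; each is 2× the previous.
step 5: -43 − 48 → -91
step 6: -91 − 96 → -187

-187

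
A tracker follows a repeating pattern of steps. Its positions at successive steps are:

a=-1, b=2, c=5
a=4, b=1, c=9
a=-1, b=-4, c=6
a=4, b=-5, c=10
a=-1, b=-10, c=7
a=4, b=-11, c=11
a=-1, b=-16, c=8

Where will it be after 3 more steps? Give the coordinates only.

a=4, b=-23, c=13

The moves between consecutive positions are (+5, -1, +4), (-5, -5, -3), (+5, -1, +4), (-5, -5, -3), (+5, -1, +4), (-5, -5, -3); they repeat the 2-cycle [(+5, -1, +4), (-5, -5, -3)].
step 7: apply (+5, -1, +4) → a=4, b=-17, c=12
step 8: apply (-5, -5, -3) → a=-1, b=-22, c=9
step 9: apply (+5, -1, +4) → a=4, b=-23, c=13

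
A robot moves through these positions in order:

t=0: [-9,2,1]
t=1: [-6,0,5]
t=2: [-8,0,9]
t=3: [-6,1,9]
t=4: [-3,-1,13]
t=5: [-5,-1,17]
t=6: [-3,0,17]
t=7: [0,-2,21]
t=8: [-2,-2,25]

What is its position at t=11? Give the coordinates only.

The moves between consecutive positions are [+3,-2,+4], [-2,+0,+4], [+2,+1,+0], [+3,-2,+4], [-2,+0,+4], [+2,+1,+0], [+3,-2,+4], [-2,+0,+4]; they repeat the 3-cycle [[+3,-2,+4], [-2,+0,+4], [+2,+1,+0]].
step 9: apply [+2,+1,+0] → [0,-1,25]
step 10: apply [+3,-2,+4] → [3,-3,29]
step 11: apply [-2,+0,+4] → [1,-3,33]

[1,-3,33]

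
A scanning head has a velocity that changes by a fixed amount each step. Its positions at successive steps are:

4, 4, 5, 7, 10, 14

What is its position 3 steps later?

32

Successive displacements: +0, +1, +2, +3, +4 — each changes by +1.
step 6: 14 + 5 → 19
step 7: 19 + 6 → 25
step 8: 25 + 7 → 32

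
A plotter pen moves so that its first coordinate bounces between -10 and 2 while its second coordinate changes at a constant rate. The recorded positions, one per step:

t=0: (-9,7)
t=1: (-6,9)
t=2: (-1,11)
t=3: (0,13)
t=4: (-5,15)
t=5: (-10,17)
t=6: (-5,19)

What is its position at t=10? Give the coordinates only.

The first coordinate travels 5 per step and bounces off the walls at -10 and 2.
  step 7: -5 → 0
  step 8: 0 → -1
  step 9: -1 → -6
  step 10: -6 → -9
The second coordinate changes by +2 each step: at step 10 it is 27.

(-9,27)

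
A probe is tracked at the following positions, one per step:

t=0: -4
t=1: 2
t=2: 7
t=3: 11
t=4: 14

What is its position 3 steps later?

Successive displacements: +6, +5, +4, +3 — each changes by -1.
step 5: 14 + 2 → 16
step 6: 16 + 1 → 17
step 7: 17 + 0 → 17

17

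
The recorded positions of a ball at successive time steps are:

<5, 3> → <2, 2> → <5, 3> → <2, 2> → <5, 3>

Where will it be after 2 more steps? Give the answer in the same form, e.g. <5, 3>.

<5, 3>

Step-to-step displacements: <-3, -1>, <+3, +1>, <-3, -1>, <+3, +1>; each is -1× the previous.
step 5: <5, 3> + <-3, -1> → <2, 2>
step 6: <2, 2> + <+3, +1> → <5, 3>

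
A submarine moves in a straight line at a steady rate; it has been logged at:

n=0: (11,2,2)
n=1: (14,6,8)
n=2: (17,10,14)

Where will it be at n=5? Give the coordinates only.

(26,22,32)

The position changes by (+3,+4,+6) every step.
step 3: (17,10,14) + (+3,+4,+6) → (20,14,20)
step 4: (20,14,20) + (+3,+4,+6) → (23,18,26)
step 5: (23,18,26) + (+3,+4,+6) → (26,22,32)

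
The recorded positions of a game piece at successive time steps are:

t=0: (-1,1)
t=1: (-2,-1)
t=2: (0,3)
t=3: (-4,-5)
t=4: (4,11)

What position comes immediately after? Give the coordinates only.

(-12,-21)

The jumps are (-1,-2), (+2,+4), (-4,-8), (+8,+16) — a geometric progression with ratio -2.
step 5: (4,11) + (-16,-32) → (-12,-21)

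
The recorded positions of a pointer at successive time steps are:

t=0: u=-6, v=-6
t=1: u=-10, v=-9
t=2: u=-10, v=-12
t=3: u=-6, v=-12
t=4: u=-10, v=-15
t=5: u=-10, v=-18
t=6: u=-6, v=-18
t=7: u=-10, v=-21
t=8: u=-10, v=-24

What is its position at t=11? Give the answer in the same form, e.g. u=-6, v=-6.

Differencing gives (-4, -3), (+0, -3), (+4, +0), (-4, -3), (+0, -3), (+4, +0), (-4, -3), (+0, -3). This is the pattern (-4, -3), (+0, -3), (+4, +0) repeated.
step 9: apply (+4, +0) → u=-6, v=-24
step 10: apply (-4, -3) → u=-10, v=-27
step 11: apply (+0, -3) → u=-10, v=-30

u=-10, v=-30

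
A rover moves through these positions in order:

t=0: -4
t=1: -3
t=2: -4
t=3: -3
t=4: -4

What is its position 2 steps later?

Consecutive displacements +1, -1, +1, -1 scale by a factor of -1 each step.
step 5: -4 + 1 → -3
step 6: -3 − 1 → -4

-4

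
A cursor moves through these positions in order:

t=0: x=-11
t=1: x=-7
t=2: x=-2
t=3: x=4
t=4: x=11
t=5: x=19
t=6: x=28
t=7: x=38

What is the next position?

Successive displacements: +4, +5, +6, +7, +8, +9, +10 — each changes by +1.
step 8: 38 + 11 → x=49

x=49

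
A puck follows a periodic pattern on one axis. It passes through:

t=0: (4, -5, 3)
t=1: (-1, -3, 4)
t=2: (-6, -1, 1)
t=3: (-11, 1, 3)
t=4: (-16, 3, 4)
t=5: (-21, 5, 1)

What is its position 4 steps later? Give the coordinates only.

The first coordinate changes by -5 each step, so at step 9 it is 4 + 9·(-5) = -41.
The second coordinate changes by +2 each step, so at step 9 it is -5 + 9·(2) = 13.
The third coordinate repeats the cycle [3, 4, 1] with period 3; step 9 mod 3 = 0, giving 3.

(-41, 13, 3)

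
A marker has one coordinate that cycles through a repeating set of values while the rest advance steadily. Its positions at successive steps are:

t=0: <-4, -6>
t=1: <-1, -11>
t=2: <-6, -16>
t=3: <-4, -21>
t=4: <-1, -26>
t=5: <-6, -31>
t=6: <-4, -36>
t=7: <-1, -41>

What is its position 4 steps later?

The first coordinate repeats the cycle [-4, -1, -6] with period 3; step 11 mod 3 = 2, giving -6.
The second coordinate changes by -5 each step, so at step 11 it is -6 + 11·(-5) = -61.

<-6, -61>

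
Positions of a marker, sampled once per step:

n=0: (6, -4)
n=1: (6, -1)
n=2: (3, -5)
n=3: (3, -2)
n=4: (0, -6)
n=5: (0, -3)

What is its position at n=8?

(-6, -8)

The moves between consecutive positions are (+0, +3), (-3, -4), (+0, +3), (-3, -4), (+0, +3); they repeat the 2-cycle [(+0, +3), (-3, -4)].
step 6: apply (-3, -4) → (-3, -7)
step 7: apply (+0, +3) → (-3, -4)
step 8: apply (-3, -4) → (-6, -8)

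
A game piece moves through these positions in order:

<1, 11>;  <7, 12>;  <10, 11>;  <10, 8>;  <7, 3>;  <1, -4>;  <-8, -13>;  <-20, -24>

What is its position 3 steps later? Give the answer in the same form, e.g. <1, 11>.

<-74, -69>

First differences are <+6, +1>, <+3, -1>, <+0, -3>, <-3, -5>, <-6, -7>, <-9, -9>, <-12, -11>; their common second difference is <-3, -2> (constant acceleration).
step 8: <-20, -24> + <-15, -13> → <-35, -37>
step 9: <-35, -37> + <-18, -15> → <-53, -52>
step 10: <-53, -52> + <-21, -17> → <-74, -69>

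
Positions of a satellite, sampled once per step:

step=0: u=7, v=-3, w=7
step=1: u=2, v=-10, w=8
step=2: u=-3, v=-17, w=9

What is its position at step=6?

u=-23, v=-45, w=13

Each step adds (-5, -7, +1) to the position.
step 3: u=-3, v=-17, w=9 + (-5, -7, +1) → u=-8, v=-24, w=10
step 4: u=-8, v=-24, w=10 + (-5, -7, +1) → u=-13, v=-31, w=11
step 5: u=-13, v=-31, w=11 + (-5, -7, +1) → u=-18, v=-38, w=12
step 6: u=-18, v=-38, w=12 + (-5, -7, +1) → u=-23, v=-45, w=13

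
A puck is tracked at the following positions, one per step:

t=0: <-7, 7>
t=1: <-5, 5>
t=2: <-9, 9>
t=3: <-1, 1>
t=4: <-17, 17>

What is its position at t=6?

<-49, 49>

The jumps are <+2, -2>, <-4, +4>, <+8, -8>, <-16, +16> — a geometric progression with ratio -2.
step 5: <-17, 17> + <+32, -32> → <15, -15>
step 6: <15, -15> + <-64, +64> → <-49, 49>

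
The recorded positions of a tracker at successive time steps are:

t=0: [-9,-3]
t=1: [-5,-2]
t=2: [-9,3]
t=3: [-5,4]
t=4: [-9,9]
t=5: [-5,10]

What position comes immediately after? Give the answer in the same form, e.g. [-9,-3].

[-9,15]

The moves between consecutive positions are [+4,+1], [-4,+5], [+4,+1], [-4,+5], [+4,+1]; they repeat the 2-cycle [[+4,+1], [-4,+5]].
step 6: apply [-4,+5] → [-9,15]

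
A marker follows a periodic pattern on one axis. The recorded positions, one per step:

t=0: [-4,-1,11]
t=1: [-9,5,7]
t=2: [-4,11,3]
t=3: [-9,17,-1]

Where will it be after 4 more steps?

The first coordinate repeats the cycle [-4, -9] with period 2; step 7 mod 2 = 1, giving -9.
The second coordinate changes by +6 each step, so at step 7 it is -1 + 7·(6) = 41.
The third coordinate changes by -4 each step, so at step 7 it is 11 + 7·(-4) = -17.

[-9,41,-17]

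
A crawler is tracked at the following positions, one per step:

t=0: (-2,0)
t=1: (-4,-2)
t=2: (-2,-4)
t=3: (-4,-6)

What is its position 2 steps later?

The first coordinate repeats the cycle [-2, -4] with period 2; step 5 mod 2 = 1, giving -4.
The second coordinate changes by -2 each step, so at step 5 it is 0 + 5·(-2) = -10.

(-4,-10)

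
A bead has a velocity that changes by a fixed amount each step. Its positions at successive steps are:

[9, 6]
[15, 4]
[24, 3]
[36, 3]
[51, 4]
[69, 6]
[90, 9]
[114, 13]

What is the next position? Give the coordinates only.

First differences are [+6, -2], [+9, -1], [+12, +0], [+15, +1], [+18, +2], [+21, +3], [+24, +4]; their common second difference is [+3, +1] (constant acceleration).
step 8: [114, 13] + [+27, +5] → [141, 18]

[141, 18]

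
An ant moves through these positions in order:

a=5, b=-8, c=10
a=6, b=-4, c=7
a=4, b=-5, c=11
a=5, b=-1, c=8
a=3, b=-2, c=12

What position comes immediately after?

Differencing gives (+1,+4,-3), (-2,-1,+4), (+1,+4,-3), (-2,-1,+4). This is the pattern (+1,+4,-3), (-2,-1,+4) repeated.
step 5: apply (+1,+4,-3) → a=4, b=2, c=9

a=4, b=2, c=9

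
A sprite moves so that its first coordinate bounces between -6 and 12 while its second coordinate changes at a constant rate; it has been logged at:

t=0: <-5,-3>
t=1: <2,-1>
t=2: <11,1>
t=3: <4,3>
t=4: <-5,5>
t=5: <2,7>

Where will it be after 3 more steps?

<-5,13>

The first coordinate travels 9 per step and bounces off the walls at -6 and 12.
  step 6: 2 → 11
  step 7: 11 → 4
  step 8: 4 → -5
The second coordinate changes by +2 each step: at step 8 it is 13.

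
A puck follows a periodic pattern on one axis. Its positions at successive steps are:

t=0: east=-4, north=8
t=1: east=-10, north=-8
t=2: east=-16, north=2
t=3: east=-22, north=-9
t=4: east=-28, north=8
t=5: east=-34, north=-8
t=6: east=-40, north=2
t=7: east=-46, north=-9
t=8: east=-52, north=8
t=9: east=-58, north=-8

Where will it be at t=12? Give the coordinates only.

east=-76, north=8

The east coordinate changes by -6 each step, so at step 12 it is -4 + 12·(-6) = -76.
The north coordinate repeats the cycle [8, -8, 2, -9] with period 4; step 12 mod 4 = 0, giving 8.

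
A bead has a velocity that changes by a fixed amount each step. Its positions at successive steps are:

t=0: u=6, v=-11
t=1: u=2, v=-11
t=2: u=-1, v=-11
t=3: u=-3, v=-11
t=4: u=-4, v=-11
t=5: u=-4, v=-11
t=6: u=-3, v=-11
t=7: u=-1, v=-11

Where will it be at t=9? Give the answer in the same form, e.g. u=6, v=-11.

Successive displacements: (-4, +0), (-3, +0), (-2, +0), (-1, +0), (+0, +0), (+1, +0), (+2, +0) — each changes by (+1, +0).
step 8: u=-1, v=-11 + (+3, +0) → u=2, v=-11
step 9: u=2, v=-11 + (+4, +0) → u=6, v=-11

u=6, v=-11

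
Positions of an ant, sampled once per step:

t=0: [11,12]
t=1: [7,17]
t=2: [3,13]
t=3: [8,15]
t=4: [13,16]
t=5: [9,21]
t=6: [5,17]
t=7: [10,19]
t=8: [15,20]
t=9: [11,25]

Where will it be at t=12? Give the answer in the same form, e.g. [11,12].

[17,24]

Differencing gives [-4,+5], [-4,-4], [+5,+2], [+5,+1], [-4,+5], [-4,-4], [+5,+2], [+5,+1], [-4,+5]. This is the pattern [-4,+5], [-4,-4], [+5,+2], [+5,+1] repeated.
step 10: apply [-4,-4] → [7,21]
step 11: apply [+5,+2] → [12,23]
step 12: apply [+5,+1] → [17,24]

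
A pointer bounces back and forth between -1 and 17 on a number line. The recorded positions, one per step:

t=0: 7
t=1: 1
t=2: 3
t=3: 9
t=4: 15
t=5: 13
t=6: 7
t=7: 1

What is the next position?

3

The value travels 6 per step and bounces off the walls at -1 and 17.
  step 8: 1 → 3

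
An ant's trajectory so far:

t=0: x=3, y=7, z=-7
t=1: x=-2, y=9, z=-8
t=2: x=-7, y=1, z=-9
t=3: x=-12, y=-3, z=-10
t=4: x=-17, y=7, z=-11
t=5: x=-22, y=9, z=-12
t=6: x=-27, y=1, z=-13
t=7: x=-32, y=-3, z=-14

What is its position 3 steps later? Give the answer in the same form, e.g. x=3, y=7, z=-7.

x=-47, y=1, z=-17

The x coordinate changes by -5 each step, so at step 10 it is 3 + 10·(-5) = -47.
The y coordinate repeats the cycle [7, 9, 1, -3] with period 4; step 10 mod 4 = 2, giving 1.
The z coordinate changes by -1 each step, so at step 10 it is -7 + 10·(-1) = -17.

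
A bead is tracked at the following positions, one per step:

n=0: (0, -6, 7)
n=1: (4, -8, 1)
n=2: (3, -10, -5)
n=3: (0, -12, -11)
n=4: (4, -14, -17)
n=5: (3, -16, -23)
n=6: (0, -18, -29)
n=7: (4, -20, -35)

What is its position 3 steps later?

(4, -26, -53)

The first coordinate repeats the cycle [0, 4, 3] with period 3; step 10 mod 3 = 1, giving 4.
The second coordinate changes by -2 each step, so at step 10 it is -6 + 10·(-2) = -26.
The third coordinate changes by -6 each step, so at step 10 it is 7 + 10·(-6) = -53.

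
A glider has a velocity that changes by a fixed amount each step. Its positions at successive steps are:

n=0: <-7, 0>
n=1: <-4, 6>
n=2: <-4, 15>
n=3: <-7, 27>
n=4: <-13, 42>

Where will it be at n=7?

<-49, 105>

Successive displacements: <+3, +6>, <+0, +9>, <-3, +12>, <-6, +15> — each changes by <-3, +3>.
step 5: <-13, 42> + <-9, +18> → <-22, 60>
step 6: <-22, 60> + <-12, +21> → <-34, 81>
step 7: <-34, 81> + <-15, +24> → <-49, 105>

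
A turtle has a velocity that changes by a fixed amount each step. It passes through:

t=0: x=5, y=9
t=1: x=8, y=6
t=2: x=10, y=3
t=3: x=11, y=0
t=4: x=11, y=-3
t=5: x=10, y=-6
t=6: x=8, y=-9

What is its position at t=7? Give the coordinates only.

x=5, y=-12

Successive displacements: (+3,-3), (+2,-3), (+1,-3), (+0,-3), (-1,-3), (-2,-3) — each changes by (-1,+0).
step 7: x=8, y=-9 + (-3,-3) → x=5, y=-12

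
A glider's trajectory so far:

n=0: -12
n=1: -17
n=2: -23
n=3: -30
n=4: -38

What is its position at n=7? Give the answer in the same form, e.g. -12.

First differences are -5, -6, -7, -8; their common second difference is -1 (constant acceleration).
step 5: -38 − 9 → -47
step 6: -47 − 10 → -57
step 7: -57 − 11 → -68

-68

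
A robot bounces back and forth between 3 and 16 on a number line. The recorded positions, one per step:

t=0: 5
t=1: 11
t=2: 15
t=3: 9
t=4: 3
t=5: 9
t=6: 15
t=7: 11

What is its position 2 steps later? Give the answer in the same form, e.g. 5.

The value travels 6 per step and bounces off the walls at 3 and 16.
  step 8: 11 → 5
  step 9: 5 → 7

7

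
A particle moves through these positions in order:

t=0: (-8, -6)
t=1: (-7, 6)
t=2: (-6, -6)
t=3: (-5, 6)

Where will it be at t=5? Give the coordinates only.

First: linear, +1 per step → -3 at step 5.
Second: cycles through -6, 6 every 2 steps. Step 5 lands at position 1 of the cycle → 6.

(-3, 6)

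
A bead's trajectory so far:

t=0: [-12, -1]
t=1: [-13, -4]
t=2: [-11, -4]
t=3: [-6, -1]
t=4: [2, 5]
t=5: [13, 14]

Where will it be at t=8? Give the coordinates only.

First differences are [-1, -3], [+2, +0], [+5, +3], [+8, +6], [+11, +9]; their common second difference is [+3, +3] (constant acceleration).
step 6: [13, 14] + [+14, +12] → [27, 26]
step 7: [27, 26] + [+17, +15] → [44, 41]
step 8: [44, 41] + [+20, +18] → [64, 59]

[64, 59]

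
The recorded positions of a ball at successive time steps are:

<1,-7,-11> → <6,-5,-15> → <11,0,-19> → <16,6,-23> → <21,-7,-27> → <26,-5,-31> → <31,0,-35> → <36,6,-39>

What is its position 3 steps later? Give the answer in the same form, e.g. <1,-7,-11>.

The first coordinate changes by +5 each step, so at step 10 it is 1 + 10·(5) = 51.
The second coordinate repeats the cycle [-7, -5, 0, 6] with period 4; step 10 mod 4 = 2, giving 0.
The third coordinate changes by -4 each step, so at step 10 it is -11 + 10·(-4) = -51.

<51,0,-51>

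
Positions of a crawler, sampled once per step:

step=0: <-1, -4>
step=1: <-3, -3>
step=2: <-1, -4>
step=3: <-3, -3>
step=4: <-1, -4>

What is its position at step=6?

<-1, -4>

Step-to-step displacements: <-2, +1>, <+2, -1>, <-2, +1>, <+2, -1>; each is -1× the previous.
step 5: <-1, -4> + <-2, +1> → <-3, -3>
step 6: <-3, -3> + <+2, -1> → <-1, -4>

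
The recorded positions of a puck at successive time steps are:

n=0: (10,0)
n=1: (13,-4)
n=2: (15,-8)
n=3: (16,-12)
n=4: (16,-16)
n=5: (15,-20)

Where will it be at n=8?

Successive displacements: (+3,-4), (+2,-4), (+1,-4), (+0,-4), (-1,-4) — each changes by (-1,+0).
step 6: (15,-20) + (-2,-4) → (13,-24)
step 7: (13,-24) + (-3,-4) → (10,-28)
step 8: (10,-28) + (-4,-4) → (6,-32)

(6,-32)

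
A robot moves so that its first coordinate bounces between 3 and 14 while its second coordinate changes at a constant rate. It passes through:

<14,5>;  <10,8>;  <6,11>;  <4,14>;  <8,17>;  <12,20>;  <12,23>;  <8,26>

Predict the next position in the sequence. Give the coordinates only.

<4,29>

The first coordinate travels 4 per step and bounces off the walls at 3 and 14.
  step 8: 8 → 4
The second coordinate changes by +3 each step: at step 8 it is 29.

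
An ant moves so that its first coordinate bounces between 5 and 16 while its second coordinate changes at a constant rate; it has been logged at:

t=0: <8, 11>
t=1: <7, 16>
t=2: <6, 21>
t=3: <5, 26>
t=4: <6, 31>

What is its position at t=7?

<9, 46>

The first coordinate reflects between 5 and 16, moving 1 per step.
  step 5: 6 → 7
  step 6: 7 → 8
  step 7: 8 → 9
The second coordinate changes by +5 each step: at step 7 it is 46.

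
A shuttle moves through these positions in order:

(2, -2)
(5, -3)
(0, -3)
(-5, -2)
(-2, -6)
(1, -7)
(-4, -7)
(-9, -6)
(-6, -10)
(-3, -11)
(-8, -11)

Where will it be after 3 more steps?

(-7, -15)

Step-to-step displacements: (+3, -1), (-5, +0), (-5, +1), (+3, -4), (+3, -1), (-5, +0), (-5, +1), (+3, -4), (+3, -1), (-5, +0) — a repeating cycle of length 4.
step 11: apply (-5, +1) → (-13, -10)
step 12: apply (+3, -4) → (-10, -14)
step 13: apply (+3, -1) → (-7, -15)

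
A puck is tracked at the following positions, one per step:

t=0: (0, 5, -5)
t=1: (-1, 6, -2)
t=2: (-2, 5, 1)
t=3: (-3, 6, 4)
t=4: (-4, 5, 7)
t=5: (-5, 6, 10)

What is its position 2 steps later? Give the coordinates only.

First: linear, -1 per step → -7 at step 7.
Second: cycles through 5, 6 every 2 steps. Step 7 lands at position 1 of the cycle → 6.
Third: linear, +3 per step → 16 at step 7.

(-7, 6, 16)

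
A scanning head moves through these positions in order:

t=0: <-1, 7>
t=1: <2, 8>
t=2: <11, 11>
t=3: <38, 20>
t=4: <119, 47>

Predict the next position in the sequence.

<362, 128>

Consecutive displacements <+3, +1>, <+9, +3>, <+27, +9>, <+81, +27> scale by a factor of 3 each step.
step 5: <119, 47> + <+243, +81> → <362, 128>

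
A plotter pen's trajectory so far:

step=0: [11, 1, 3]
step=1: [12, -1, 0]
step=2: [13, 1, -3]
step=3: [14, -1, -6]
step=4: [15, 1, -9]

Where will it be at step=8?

[19, 1, -21]

The first coordinate changes by +1 each step, so at step 8 it is 11 + 8·(1) = 19.
The second coordinate repeats the cycle [1, -1] with period 2; step 8 mod 2 = 0, giving 1.
The third coordinate changes by -3 each step, so at step 8 it is 3 + 8·(-3) = -21.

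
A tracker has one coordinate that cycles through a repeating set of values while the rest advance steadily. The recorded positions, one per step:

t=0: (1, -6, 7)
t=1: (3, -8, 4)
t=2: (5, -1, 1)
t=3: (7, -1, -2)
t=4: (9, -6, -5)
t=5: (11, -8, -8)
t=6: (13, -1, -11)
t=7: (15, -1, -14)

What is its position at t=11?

The first coordinate changes by +2 each step, so at step 11 it is 1 + 11·(2) = 23.
The second coordinate repeats the cycle [-6, -8, -1, -1] with period 4; step 11 mod 4 = 3, giving -1.
The third coordinate changes by -3 each step, so at step 11 it is 7 + 11·(-3) = -26.

(23, -1, -26)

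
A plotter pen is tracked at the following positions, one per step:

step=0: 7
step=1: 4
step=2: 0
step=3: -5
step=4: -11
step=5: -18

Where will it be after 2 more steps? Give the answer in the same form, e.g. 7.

-35

First differences are -3, -4, -5, -6, -7; their common second difference is -1 (constant acceleration).
step 6: -18 − 8 → -26
step 7: -26 − 9 → -35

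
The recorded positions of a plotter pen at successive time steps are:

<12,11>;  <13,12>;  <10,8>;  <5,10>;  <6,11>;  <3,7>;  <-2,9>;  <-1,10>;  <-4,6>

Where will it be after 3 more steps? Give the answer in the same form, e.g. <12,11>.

<-11,5>

Differencing gives <+1,+1>, <-3,-4>, <-5,+2>, <+1,+1>, <-3,-4>, <-5,+2>, <+1,+1>, <-3,-4>. This is the pattern <+1,+1>, <-3,-4>, <-5,+2> repeated.
step 9: apply <-5,+2> → <-9,8>
step 10: apply <+1,+1> → <-8,9>
step 11: apply <-3,-4> → <-11,5>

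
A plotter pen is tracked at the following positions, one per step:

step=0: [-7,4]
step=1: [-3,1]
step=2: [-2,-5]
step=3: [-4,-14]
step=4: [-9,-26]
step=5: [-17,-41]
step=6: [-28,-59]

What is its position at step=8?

Successive displacements: [+4,-3], [+1,-6], [-2,-9], [-5,-12], [-8,-15], [-11,-18] — each changes by [-3,-3].
step 7: [-28,-59] + [-14,-21] → [-42,-80]
step 8: [-42,-80] + [-17,-24] → [-59,-104]

[-59,-104]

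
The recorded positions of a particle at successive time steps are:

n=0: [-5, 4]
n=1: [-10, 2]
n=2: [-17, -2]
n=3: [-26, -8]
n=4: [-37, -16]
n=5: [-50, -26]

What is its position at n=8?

Taking differences between consecutive positions: [-5, -2], [-7, -4], [-9, -6], [-11, -8], [-13, -10]. These grow by [-2, -2] each step.
step 6: [-50, -26] + [-15, -12] → [-65, -38]
step 7: [-65, -38] + [-17, -14] → [-82, -52]
step 8: [-82, -52] + [-19, -16] → [-101, -68]

[-101, -68]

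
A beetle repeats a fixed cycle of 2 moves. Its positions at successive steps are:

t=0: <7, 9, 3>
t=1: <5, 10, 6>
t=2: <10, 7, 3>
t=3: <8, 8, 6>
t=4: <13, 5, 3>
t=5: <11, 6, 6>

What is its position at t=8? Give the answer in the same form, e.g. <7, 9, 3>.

Differencing gives <-2, +1, +3>, <+5, -3, -3>, <-2, +1, +3>, <+5, -3, -3>, <-2, +1, +3>. This is the pattern <-2, +1, +3>, <+5, -3, -3> repeated.
step 6: apply <+5, -3, -3> → <16, 3, 3>
step 7: apply <-2, +1, +3> → <14, 4, 6>
step 8: apply <+5, -3, -3> → <19, 1, 3>

<19, 1, 3>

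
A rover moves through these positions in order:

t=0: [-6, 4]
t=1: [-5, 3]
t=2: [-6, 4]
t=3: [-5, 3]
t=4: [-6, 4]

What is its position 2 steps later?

[-6, 4]

The jumps are [+1, -1], [-1, +1], [+1, -1], [-1, +1] — a geometric progression with ratio -1.
step 5: [-6, 4] + [+1, -1] → [-5, 3]
step 6: [-5, 3] + [-1, +1] → [-6, 4]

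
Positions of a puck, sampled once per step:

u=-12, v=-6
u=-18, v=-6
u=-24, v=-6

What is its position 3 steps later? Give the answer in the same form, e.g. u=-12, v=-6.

The position changes by (-6,+0) every step.
step 3: u=-24, v=-6 + (-6,+0) → u=-30, v=-6
step 4: u=-30, v=-6 + (-6,+0) → u=-36, v=-6
step 5: u=-36, v=-6 + (-6,+0) → u=-42, v=-6

u=-42, v=-6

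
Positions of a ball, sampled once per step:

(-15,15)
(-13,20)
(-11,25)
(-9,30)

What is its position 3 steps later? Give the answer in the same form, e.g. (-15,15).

(-3,45)

The position changes by (+2,+5) every step.
step 4: (-9,30) + (+2,+5) → (-7,35)
step 5: (-7,35) + (+2,+5) → (-5,40)
step 6: (-5,40) + (+2,+5) → (-3,45)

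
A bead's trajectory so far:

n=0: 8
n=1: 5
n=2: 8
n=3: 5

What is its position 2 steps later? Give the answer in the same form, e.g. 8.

Step-to-step displacements: -3, +3, -3; each is -1× the previous.
step 4: 5 + 3 → 8
step 5: 8 − 3 → 5

5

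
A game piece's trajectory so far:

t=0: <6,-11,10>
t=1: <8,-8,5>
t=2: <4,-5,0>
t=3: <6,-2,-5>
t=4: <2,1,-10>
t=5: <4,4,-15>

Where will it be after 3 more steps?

<-2,13,-30>

Step-to-step displacements: <+2,+3,-5>, <-4,+3,-5>, <+2,+3,-5>, <-4,+3,-5>, <+2,+3,-5> — a repeating cycle of length 2.
step 6: apply <-4,+3,-5> → <0,7,-20>
step 7: apply <+2,+3,-5> → <2,10,-25>
step 8: apply <-4,+3,-5> → <-2,13,-30>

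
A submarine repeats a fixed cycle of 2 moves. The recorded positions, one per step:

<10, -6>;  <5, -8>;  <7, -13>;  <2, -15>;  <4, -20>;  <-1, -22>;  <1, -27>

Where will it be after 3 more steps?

<-7, -36>

Step-to-step displacements: <-5, -2>, <+2, -5>, <-5, -2>, <+2, -5>, <-5, -2>, <+2, -5> — a repeating cycle of length 2.
step 7: apply <-5, -2> → <-4, -29>
step 8: apply <+2, -5> → <-2, -34>
step 9: apply <-5, -2> → <-7, -36>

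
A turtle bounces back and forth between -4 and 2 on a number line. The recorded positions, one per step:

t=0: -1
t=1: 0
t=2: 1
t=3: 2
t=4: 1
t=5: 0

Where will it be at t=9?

The value travels 1 per step and bounces off the walls at -4 and 2.
  step 6: 0 → -1
  step 7: -1 → -2
  step 8: -2 → -3
  step 9: -3 → -4

-4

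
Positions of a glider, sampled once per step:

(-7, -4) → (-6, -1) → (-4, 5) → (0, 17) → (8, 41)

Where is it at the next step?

Consecutive displacements (+1, +3), (+2, +6), (+4, +12), (+8, +24) scale by a factor of 2 each step.
step 5: (8, 41) + (+16, +48) → (24, 89)

(24, 89)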